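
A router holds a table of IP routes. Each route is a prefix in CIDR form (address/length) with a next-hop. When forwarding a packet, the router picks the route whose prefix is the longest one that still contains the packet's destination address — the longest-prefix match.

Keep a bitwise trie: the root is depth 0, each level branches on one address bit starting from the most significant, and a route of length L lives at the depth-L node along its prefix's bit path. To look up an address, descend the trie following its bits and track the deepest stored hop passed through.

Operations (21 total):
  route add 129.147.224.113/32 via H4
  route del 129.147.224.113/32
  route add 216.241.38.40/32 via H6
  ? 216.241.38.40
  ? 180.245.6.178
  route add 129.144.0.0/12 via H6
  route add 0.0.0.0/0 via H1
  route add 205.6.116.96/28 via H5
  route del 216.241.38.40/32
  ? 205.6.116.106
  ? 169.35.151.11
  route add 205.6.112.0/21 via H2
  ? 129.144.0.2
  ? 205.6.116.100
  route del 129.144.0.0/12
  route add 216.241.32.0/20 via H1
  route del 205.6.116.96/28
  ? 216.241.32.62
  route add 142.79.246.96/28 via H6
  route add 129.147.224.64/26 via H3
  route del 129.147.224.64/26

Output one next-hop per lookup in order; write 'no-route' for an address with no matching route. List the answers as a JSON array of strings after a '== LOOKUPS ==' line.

Trace:
  add 129.147.224.113/32 -> H4 at depth 32
  del 129.147.224.113/32 (clear depth 32)
  add 216.241.38.40/32 -> H6 at depth 32
  lookup 216.241.38.40: bits 11011000111100010010011000101000 walk d0:-→d1:-→d2:-→d3:-→d4:-→d5:-→d6:-→d7:-→d8:-→d9:-→d10:-→d11:-→d12:-→d13:-→d14:-→d15:-→d16:-→d17:-→d18:-→d19:-→d20:-→d21:-→d22:-→d23:-→d24:-→d25:-→d26:-→d27:-→d28:-→d29:-→d30:-→d31:-→d32:H6 -> H6
  lookup 180.245.6.178: bits 10 walk d0:-→d1:-→d2:- -> no-route
  add 129.144.0.0/12 -> H6 at depth 12
  add 0.0.0.0/0 -> H1 at depth 0
  add 205.6.116.96/28 -> H5 at depth 28
  del 216.241.38.40/32 (clear depth 32)
  lookup 205.6.116.106: bits 1100110100000110011101000110 walk d0:H1→d1:-→d2:-→d3:-→d4:-→d5:-→d6:-→d7:-→d8:-→d9:-→d10:-→d11:-→d12:-→d13:-→d14:-→d15:-→d16:-→d17:-→d18:-→d19:-→d20:-→d21:-→d22:-→d23:-→d24:-→d25:-→d26:-→d27:-→d28:H5 -> H5
  lookup 169.35.151.11: bits 10 walk d0:H1→d1:-→d2:- -> H1
  add 205.6.112.0/21 -> H2 at depth 21
  lookup 129.144.0.2: bits 10000001100100 walk d0:H1→d1:-→d2:-→d3:-→d4:-→d5:-→d6:-→d7:-→d8:-→d9:-→d10:-→d11:-→d12:H6→d13:-→d14:- -> H6
  lookup 205.6.116.100: bits 1100110100000110011101000110 walk d0:H1→d1:-→d2:-→d3:-→d4:-→d5:-→d6:-→d7:-→d8:-→d9:-→d10:-→d11:-→d12:-→d13:-→d14:-→d15:-→d16:-→d17:-→d18:-→d19:-→d20:-→d21:H2→d22:-→d23:-→d24:-→d25:-→d26:-→d27:-→d28:H5 -> H5
  del 129.144.0.0/12 (clear depth 12)
  add 216.241.32.0/20 -> H1 at depth 20
  del 205.6.116.96/28 (clear depth 28)
  lookup 216.241.32.62: bits 110110001111000100100 walk d0:H1→d1:-→d2:-→d3:-→d4:-→d5:-→d6:-→d7:-→d8:-→d9:-→d10:-→d11:-→d12:-→d13:-→d14:-→d15:-→d16:-→d17:-→d18:-→d19:-→d20:H1→d21:- -> H1
  add 142.79.246.96/28 -> H6 at depth 28
  add 129.147.224.64/26 -> H3 at depth 26
  del 129.147.224.64/26 (clear depth 26)

== LOOKUPS ==
["H6","no-route","H5","H1","H6","H5","H1"]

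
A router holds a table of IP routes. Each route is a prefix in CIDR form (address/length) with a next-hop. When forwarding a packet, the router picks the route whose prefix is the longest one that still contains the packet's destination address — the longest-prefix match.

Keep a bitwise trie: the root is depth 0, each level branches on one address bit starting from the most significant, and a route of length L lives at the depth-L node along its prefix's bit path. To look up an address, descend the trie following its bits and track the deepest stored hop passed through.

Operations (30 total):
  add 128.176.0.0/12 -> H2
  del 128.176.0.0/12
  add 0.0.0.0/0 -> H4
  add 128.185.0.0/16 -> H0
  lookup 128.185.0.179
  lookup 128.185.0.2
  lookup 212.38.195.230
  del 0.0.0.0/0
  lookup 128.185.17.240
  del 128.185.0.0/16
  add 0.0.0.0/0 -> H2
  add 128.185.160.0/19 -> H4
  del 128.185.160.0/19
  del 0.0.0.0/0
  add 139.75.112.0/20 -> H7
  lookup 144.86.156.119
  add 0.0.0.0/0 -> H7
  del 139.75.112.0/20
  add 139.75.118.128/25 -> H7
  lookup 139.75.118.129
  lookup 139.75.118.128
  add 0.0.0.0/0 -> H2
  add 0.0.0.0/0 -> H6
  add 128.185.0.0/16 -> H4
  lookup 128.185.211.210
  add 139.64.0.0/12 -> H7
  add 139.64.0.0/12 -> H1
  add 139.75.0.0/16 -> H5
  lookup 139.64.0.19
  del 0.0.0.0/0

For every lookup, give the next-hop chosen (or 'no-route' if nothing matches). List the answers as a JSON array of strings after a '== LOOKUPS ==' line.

Process each operation:
  add 128.176.0.0/12 -> H2 at depth 12
  - 128.176.0.0/12 clear@12
  add 0.0.0.0/0 -> H4 at depth 0
  add 128.185.0.0/16 -> H0 at depth 16
  Q 128.185.0.179: descend 1000000010111001 ; hops seen [H4,H0] ; pick H0
  Q 128.185.0.2: descend 1000000010111001 ; hops seen [H4,H0] ; pick H0
  Q 212.38.195.230: descend 1 ; hops seen [H4] ; pick H4
  - 0.0.0.0/0 clear@0
  Q 128.185.17.240: descend 1000000010111001 ; hops seen [H0] ; pick H0
  - 128.185.0.0/16 clear@16
  add 0.0.0.0/0 -> H2 at depth 0
  add 128.185.160.0/19 -> H4 at depth 19
  - 128.185.160.0/19 clear@19
  - 0.0.0.0/0 clear@0
  add 139.75.112.0/20 -> H7 at depth 20
  Q 144.86.156.119: descend 100 ; hops seen [∅] ; pick no-route
  add 0.0.0.0/0 -> H7 at depth 0
  - 139.75.112.0/20 clear@20
  add 139.75.118.128/25 -> H7 at depth 25
  Q 139.75.118.129: descend 1000101101001011011101101 ; hops seen [H7,H7] ; pick H7
  Q 139.75.118.128: descend 1000101101001011011101101 ; hops seen [H7,H7] ; pick H7
  add 0.0.0.0/0 -> H2 at depth 0
  add 0.0.0.0/0 -> H6 at depth 0
  add 128.185.0.0/16 -> H4 at depth 16
  Q 128.185.211.210: descend 10000000101110011 ; hops seen [H6,H4] ; pick H4
  add 139.64.0.0/12 -> H7 at depth 12
  add 139.64.0.0/12 -> H1 at depth 12
  add 139.75.0.0/16 -> H5 at depth 16
  Q 139.64.0.19: descend 100010110100 ; hops seen [H6,H1] ; pick H1
  - 0.0.0.0/0 clear@0

== LOOKUPS ==
["H0","H0","H4","H0","no-route","H7","H7","H4","H1"]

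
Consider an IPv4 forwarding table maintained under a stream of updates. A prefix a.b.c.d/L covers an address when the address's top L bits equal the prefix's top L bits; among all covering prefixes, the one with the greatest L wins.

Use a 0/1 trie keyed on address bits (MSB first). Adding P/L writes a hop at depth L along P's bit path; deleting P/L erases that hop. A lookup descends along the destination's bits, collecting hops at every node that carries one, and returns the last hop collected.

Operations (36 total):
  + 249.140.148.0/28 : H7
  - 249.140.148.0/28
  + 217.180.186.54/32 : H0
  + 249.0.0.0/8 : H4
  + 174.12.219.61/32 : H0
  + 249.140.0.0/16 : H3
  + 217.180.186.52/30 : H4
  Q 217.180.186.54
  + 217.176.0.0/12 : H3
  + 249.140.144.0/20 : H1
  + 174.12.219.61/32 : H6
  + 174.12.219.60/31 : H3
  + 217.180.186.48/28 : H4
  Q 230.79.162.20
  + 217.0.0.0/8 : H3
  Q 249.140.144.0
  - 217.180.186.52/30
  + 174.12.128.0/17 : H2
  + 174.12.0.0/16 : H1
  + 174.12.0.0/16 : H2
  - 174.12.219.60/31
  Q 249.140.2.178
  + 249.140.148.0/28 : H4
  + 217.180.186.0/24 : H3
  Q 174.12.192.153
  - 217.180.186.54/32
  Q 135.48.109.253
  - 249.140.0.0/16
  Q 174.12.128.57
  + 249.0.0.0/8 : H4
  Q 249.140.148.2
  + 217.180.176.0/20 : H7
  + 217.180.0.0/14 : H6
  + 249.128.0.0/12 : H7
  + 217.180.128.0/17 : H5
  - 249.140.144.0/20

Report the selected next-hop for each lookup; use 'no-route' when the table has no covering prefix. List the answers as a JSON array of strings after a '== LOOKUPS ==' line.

Process each operation:
  add 249.140.148.0/28 -> H7 at depth 28
  del 249.140.148.0/28 (clear depth 28)
  add 217.180.186.54/32 -> H0 at depth 32
  add 249.0.0.0/8 -> H4 at depth 8
  add 174.12.219.61/32 -> H0 at depth 32
  add 249.140.0.0/16 -> H3 at depth 16
  add 217.180.186.52/30 -> H4 at depth 30
  Q 217.180.186.54: descend 11011001101101001011101000110110 ; hops seen [H4,H0] ; pick H0
  add 217.176.0.0/12 -> H3 at depth 12
  add 249.140.144.0/20 -> H1 at depth 20
  add 174.12.219.61/32 -> H6 at depth 32
  add 174.12.219.60/31 -> H3 at depth 31
  add 217.180.186.48/28 -> H4 at depth 28
  Q 230.79.162.20: descend 111 ; hops seen [∅] ; pick no-route
  add 217.0.0.0/8 -> H3 at depth 8
  Q 249.140.144.0: descend 111110011000110010010 ; hops seen [H4,H3,H1] ; pick H1
  del 217.180.186.52/30 (clear depth 30)
  add 174.12.128.0/17 -> H2 at depth 17
  add 174.12.0.0/16 -> H1 at depth 16
  add 174.12.0.0/16 -> H2 at depth 16
  del 174.12.219.60/31 (clear depth 31)
  Q 249.140.2.178: descend 1111100110001100 ; hops seen [H4,H3] ; pick H3
  add 249.140.148.0/28 -> H4 at depth 28
  add 217.180.186.0/24 -> H3 at depth 24
  Q 174.12.192.153: descend 1010111000001100110 ; hops seen [H2,H2] ; pick H2
  del 217.180.186.54/32 (clear depth 32)
  Q 135.48.109.253: descend 10 ; hops seen [∅] ; pick no-route
  del 249.140.0.0/16 (clear depth 16)
  Q 174.12.128.57: descend 10101110000011001 ; hops seen [H2,H2] ; pick H2
  add 249.0.0.0/8 -> H4 at depth 8
  Q 249.140.148.2: descend 1111100110001100100101000000 ; hops seen [H4,H1,H4] ; pick H4
  add 217.180.176.0/20 -> H7 at depth 20
  add 217.180.0.0/14 -> H6 at depth 14
  add 249.128.0.0/12 -> H7 at depth 12
  add 217.180.128.0/17 -> H5 at depth 17
  del 249.140.144.0/20 (clear depth 20)

== LOOKUPS ==
["H0","no-route","H1","H3","H2","no-route","H2","H4"]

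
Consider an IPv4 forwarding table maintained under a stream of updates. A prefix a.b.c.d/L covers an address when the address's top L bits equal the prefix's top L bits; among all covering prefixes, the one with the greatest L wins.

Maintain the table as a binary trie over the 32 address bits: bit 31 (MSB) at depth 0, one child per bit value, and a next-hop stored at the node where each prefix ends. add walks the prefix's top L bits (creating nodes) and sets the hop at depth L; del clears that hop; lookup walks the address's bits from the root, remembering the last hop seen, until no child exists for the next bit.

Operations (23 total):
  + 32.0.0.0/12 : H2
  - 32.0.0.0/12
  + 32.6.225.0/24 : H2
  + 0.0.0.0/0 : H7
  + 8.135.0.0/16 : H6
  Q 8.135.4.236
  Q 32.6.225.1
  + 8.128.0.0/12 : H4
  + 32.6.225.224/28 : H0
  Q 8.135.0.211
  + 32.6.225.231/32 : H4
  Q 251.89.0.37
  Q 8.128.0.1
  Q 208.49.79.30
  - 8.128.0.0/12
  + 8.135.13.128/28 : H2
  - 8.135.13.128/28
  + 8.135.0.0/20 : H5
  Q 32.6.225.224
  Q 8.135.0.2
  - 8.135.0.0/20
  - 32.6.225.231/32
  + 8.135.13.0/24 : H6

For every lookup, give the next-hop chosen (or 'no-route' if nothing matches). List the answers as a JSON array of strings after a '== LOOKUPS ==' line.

Trace:
  + 32.0.0.0/12 (H2) depth=12
  - 32.0.0.0/12 clear@12
  + 32.6.225.0/24 (H2) depth=24
  + 0.0.0.0/0 (H7) depth=0
  + 8.135.0.0/16 (H6) depth=16
  Q 8.135.4.236: descend 0000100010000111 ; hops seen [H7,H6] ; pick H6
  Q 32.6.225.1: descend 001000000000011011100001 ; hops seen [H7,H2] ; pick H2
  + 8.128.0.0/12 (H4) depth=12
  + 32.6.225.224/28 (H0) depth=28
  Q 8.135.0.211: descend 0000100010000111 ; hops seen [H7,H4,H6] ; pick H6
  + 32.6.225.231/32 (H4) depth=32
  Q 251.89.0.37: descend ε ; hops seen [H7] ; pick H7
  Q 8.128.0.1: descend 0000100010000 ; hops seen [H7,H4] ; pick H4
  Q 208.49.79.30: descend ε ; hops seen [H7] ; pick H7
  - 8.128.0.0/12 clear@12
  + 8.135.13.128/28 (H2) depth=28
  - 8.135.13.128/28 clear@28
  + 8.135.0.0/20 (H5) depth=20
  Q 32.6.225.224: descend 00100000000001101110000111100 ; hops seen [H7,H2,H0] ; pick H0
  Q 8.135.0.2: descend 00001000100001110000 ; hops seen [H7,H6,H5] ; pick H5
  - 8.135.0.0/20 clear@20
  - 32.6.225.231/32 clear@32
  + 8.135.13.0/24 (H6) depth=24

== LOOKUPS ==
["H6","H2","H6","H7","H4","H7","H0","H5"]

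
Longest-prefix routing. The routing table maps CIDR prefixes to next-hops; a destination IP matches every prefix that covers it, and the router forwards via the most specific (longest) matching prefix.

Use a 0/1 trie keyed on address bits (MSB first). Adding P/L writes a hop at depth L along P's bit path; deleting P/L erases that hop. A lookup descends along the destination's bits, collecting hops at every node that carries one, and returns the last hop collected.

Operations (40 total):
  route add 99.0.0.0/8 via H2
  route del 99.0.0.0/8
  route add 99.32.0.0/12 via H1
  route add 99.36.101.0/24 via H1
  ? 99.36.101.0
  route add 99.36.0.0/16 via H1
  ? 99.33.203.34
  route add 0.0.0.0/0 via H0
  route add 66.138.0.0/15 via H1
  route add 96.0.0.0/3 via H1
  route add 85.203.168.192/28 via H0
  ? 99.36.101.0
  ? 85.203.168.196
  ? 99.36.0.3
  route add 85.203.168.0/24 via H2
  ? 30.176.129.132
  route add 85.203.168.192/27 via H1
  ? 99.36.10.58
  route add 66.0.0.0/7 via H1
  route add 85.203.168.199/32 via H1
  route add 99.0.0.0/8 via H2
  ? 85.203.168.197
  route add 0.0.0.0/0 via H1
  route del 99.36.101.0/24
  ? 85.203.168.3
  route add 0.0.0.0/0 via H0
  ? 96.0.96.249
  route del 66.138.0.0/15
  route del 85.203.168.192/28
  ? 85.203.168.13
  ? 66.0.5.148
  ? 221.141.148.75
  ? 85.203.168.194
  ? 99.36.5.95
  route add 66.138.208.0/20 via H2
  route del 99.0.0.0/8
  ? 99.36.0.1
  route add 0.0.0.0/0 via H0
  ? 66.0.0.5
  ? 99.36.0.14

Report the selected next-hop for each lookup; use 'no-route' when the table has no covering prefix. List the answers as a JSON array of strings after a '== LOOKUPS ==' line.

Apply in order:
  add 99.0.0.0/8 -> H2 at depth 8
  del 99.0.0.0/8 (clear depth 8)
  add 99.32.0.0/12 -> H1 at depth 12
  add 99.36.101.0/24 -> H1 at depth 24
  lookup 99.36.101.0: bits 011000110010010001100101 walk d0:-→d1:-→d2:-→d3:-→d4:-→d5:-→d6:-→d7:-→d8:-→d9:-→d10:-→d11:-→d12:H1→d13:-→d14:-→d15:-→d16:-→d17:-→d18:-→d19:-→d20:-→d21:-→d22:-→d23:-→d24:H1 -> H1
  add 99.36.0.0/16 -> H1 at depth 16
  lookup 99.33.203.34: bits 0110001100100 walk d0:-→d1:-→d2:-→d3:-→d4:-→d5:-→d6:-→d7:-→d8:-→d9:-→d10:-→d11:-→d12:H1→d13:- -> H1
  add 0.0.0.0/0 -> H0 at depth 0
  add 66.138.0.0/15 -> H1 at depth 15
  add 96.0.0.0/3 -> H1 at depth 3
  add 85.203.168.192/28 -> H0 at depth 28
  lookup 99.36.101.0: bits 011000110010010001100101 walk d0:H0→d1:-→d2:-→d3:H1→d4:-→d5:-→d6:-→d7:-→d8:-→d9:-→d10:-→d11:-→d12:H1→d13:-→d14:-→d15:-→d16:H1→d17:-→d18:-→d19:-→d20:-→d21:-→d22:-→d23:-→d24:H1 -> H1
  lookup 85.203.168.196: bits 0101010111001011101010001100 walk d0:H0→d1:-→d2:-→d3:-→d4:-→d5:-→d6:-→d7:-→d8:-→d9:-→d10:-→d11:-→d12:-→d13:-→d14:-→d15:-→d16:-→d17:-→d18:-→d19:-→d20:-→d21:-→d22:-→d23:-→d24:-→d25:-→d26:-→d27:-→d28:H0 -> H0
  lookup 99.36.0.3: bits 01100011001001000 walk d0:H0→d1:-→d2:-→d3:H1→d4:-→d5:-→d6:-→d7:-→d8:-→d9:-→d10:-→d11:-→d12:H1→d13:-→d14:-→d15:-→d16:H1→d17:- -> H1
  add 85.203.168.0/24 -> H2 at depth 24
  lookup 30.176.129.132: bits 0 walk d0:H0→d1:- -> H0
  add 85.203.168.192/27 -> H1 at depth 27
  lookup 99.36.10.58: bits 01100011001001000 walk d0:H0→d1:-→d2:-→d3:H1→d4:-→d5:-→d6:-→d7:-→d8:-→d9:-→d10:-→d11:-→d12:H1→d13:-→d14:-→d15:-→d16:H1→d17:- -> H1
  add 66.0.0.0/7 -> H1 at depth 7
  add 85.203.168.199/32 -> H1 at depth 32
  add 99.0.0.0/8 -> H2 at depth 8
  lookup 85.203.168.197: bits 010101011100101110101000110001 walk d0:H0→d1:-→d2:-→d3:-→d4:-→d5:-→d6:-→d7:-→d8:-→d9:-→d10:-→d11:-→d12:-→d13:-→d14:-→d15:-→d16:-→d17:-→d18:-→d19:-→d20:-→d21:-→d22:-→d23:-→d24:H2→d25:-→d26:-→d27:H1→d28:H0→d29:-→d30:- -> H0
  add 0.0.0.0/0 -> H1 at depth 0
  del 99.36.101.0/24 (clear depth 24)
  lookup 85.203.168.3: bits 010101011100101110101000 walk d0:H1→d1:-→d2:-→d3:-→d4:-→d5:-→d6:-→d7:-→d8:-→d9:-→d10:-→d11:-→d12:-→d13:-→d14:-→d15:-→d16:-→d17:-→d18:-→d19:-→d20:-→d21:-→d22:-→d23:-→d24:H2 -> H2
  add 0.0.0.0/0 -> H0 at depth 0
  lookup 96.0.96.249: bits 011000 walk d0:H0→d1:-→d2:-→d3:H1→d4:-→d5:-→d6:- -> H1
  del 66.138.0.0/15 (clear depth 15)
  del 85.203.168.192/28 (clear depth 28)
  lookup 85.203.168.13: bits 010101011100101110101000 walk d0:H0→d1:-→d2:-→d3:-→d4:-→d5:-→d6:-→d7:-→d8:-→d9:-→d10:-→d11:-→d12:-→d13:-→d14:-→d15:-→d16:-→d17:-→d18:-→d19:-→d20:-→d21:-→d22:-→d23:-→d24:H2 -> H2
  lookup 66.0.5.148: bits 01000010 walk d0:H0→d1:-→d2:-→d3:-→d4:-→d5:-→d6:-→d7:H1→d8:- -> H1
  lookup 221.141.148.75: bits ε walk d0:H0 -> H0
  lookup 85.203.168.194: bits 01010101110010111010100011000 walk d0:H0→d1:-→d2:-→d3:-→d4:-→d5:-→d6:-→d7:-→d8:-→d9:-→d10:-→d11:-→d12:-→d13:-→d14:-→d15:-→d16:-→d17:-→d18:-→d19:-→d20:-→d21:-→d22:-→d23:-→d24:H2→d25:-→d26:-→d27:H1→d28:-→d29:- -> H1
  lookup 99.36.5.95: bits 01100011001001000 walk d0:H0→d1:-→d2:-→d3:H1→d4:-→d5:-→d6:-→d7:-→d8:H2→d9:-→d10:-→d11:-→d12:H1→d13:-→d14:-→d15:-→d16:H1→d17:- -> H1
  add 66.138.208.0/20 -> H2 at depth 20
  del 99.0.0.0/8 (clear depth 8)
  lookup 99.36.0.1: bits 01100011001001000 walk d0:H0→d1:-→d2:-→d3:H1→d4:-→d5:-→d6:-→d7:-→d8:-→d9:-→d10:-→d11:-→d12:H1→d13:-→d14:-→d15:-→d16:H1→d17:- -> H1
  add 0.0.0.0/0 -> H0 at depth 0
  lookup 66.0.0.5: bits 01000010 walk d0:H0→d1:-→d2:-→d3:-→d4:-→d5:-→d6:-→d7:H1→d8:- -> H1
  lookup 99.36.0.14: bits 01100011001001000 walk d0:H0→d1:-→d2:-→d3:H1→d4:-→d5:-→d6:-→d7:-→d8:-→d9:-→d10:-→d11:-→d12:H1→d13:-→d14:-→d15:-→d16:H1→d17:- -> H1

== LOOKUPS ==
["H1","H1","H1","H0","H1","H0","H1","H0","H2","H1","H2","H1","H0","H1","H1","H1","H1","H1"]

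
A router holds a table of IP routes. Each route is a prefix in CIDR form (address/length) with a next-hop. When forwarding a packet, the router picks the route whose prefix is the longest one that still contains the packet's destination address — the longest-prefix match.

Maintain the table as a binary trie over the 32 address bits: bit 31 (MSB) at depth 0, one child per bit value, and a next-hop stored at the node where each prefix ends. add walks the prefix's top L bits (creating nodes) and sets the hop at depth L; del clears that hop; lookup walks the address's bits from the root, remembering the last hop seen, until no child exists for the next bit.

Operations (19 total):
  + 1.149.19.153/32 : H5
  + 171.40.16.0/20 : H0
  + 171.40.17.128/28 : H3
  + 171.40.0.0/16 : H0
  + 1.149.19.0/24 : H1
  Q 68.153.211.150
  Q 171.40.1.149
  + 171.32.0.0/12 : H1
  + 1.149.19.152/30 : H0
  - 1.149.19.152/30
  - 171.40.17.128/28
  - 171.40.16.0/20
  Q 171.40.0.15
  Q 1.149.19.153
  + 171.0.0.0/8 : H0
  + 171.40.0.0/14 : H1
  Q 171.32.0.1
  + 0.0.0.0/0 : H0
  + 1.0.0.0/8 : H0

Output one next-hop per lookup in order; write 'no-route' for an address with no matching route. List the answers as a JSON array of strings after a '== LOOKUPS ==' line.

Trace:
  + 1.149.19.153/32 (H5) depth=32
  + 171.40.16.0/20 (H0) depth=20
  + 171.40.17.128/28 (H3) depth=28
  + 171.40.0.0/16 (H0) depth=16
  + 1.149.19.0/24 (H1) depth=24
  Q 68.153.211.150: descend 0 ; hops seen [∅] ; pick no-route
  Q 171.40.1.149: descend 1010101100101000000 ; hops seen [H0] ; pick H0
  + 171.32.0.0/12 (H1) depth=12
  + 1.149.19.152/30 (H0) depth=30
  - 1.149.19.152/30 clear@30
  - 171.40.17.128/28 clear@28
  - 171.40.16.0/20 clear@20
  Q 171.40.0.15: descend 1010101100101000000 ; hops seen [H1,H0] ; pick H0
  Q 1.149.19.153: descend 00000001100101010001001110011001 ; hops seen [H1,H5] ; pick H5
  + 171.0.0.0/8 (H0) depth=8
  + 171.40.0.0/14 (H1) depth=14
  Q 171.32.0.1: descend 101010110010 ; hops seen [H0,H1] ; pick H1
  + 0.0.0.0/0 (H0) depth=0
  + 1.0.0.0/8 (H0) depth=8

== LOOKUPS ==
["no-route","H0","H0","H5","H1"]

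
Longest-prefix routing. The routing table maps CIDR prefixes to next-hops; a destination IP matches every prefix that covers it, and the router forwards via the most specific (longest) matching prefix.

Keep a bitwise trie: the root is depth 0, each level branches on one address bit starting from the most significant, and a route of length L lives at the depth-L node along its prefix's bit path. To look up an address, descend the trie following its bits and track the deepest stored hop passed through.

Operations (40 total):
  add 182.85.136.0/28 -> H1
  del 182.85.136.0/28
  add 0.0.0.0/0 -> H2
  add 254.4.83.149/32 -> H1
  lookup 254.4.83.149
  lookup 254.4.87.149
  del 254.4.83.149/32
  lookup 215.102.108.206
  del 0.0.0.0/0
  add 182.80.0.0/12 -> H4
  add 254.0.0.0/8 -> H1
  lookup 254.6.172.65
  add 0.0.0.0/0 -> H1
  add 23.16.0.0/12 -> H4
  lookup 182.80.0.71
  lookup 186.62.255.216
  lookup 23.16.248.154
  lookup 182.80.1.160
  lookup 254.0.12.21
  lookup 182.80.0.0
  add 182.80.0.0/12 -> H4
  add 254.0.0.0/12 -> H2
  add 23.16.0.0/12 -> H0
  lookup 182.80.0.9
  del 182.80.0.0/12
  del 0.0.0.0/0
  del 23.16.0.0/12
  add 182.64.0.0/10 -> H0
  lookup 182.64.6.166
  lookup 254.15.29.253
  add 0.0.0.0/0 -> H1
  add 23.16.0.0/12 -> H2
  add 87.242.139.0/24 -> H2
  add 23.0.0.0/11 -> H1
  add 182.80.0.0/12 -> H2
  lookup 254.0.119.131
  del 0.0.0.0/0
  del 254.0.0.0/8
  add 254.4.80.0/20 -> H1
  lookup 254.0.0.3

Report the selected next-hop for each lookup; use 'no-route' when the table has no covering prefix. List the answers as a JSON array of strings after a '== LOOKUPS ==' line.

Process each operation:
  add 182.85.136.0/28 -> H1 at depth 28
  - 182.85.136.0/28 clear@28
  add 0.0.0.0/0 -> H2 at depth 0
  add 254.4.83.149/32 -> H1 at depth 32
  Q 254.4.83.149: descend 11111110000001000101001110010101 ; hops seen [H2,H1] ; pick H1
  Q 254.4.87.149: descend 111111100000010001010 ; hops seen [H2] ; pick H2
  - 254.4.83.149/32 clear@32
  Q 215.102.108.206: descend 11 ; hops seen [H2] ; pick H2
  - 0.0.0.0/0 clear@0
  add 182.80.0.0/12 -> H4 at depth 12
  add 254.0.0.0/8 -> H1 at depth 8
  Q 254.6.172.65: descend 11111110000001 ; hops seen [H1] ; pick H1
  add 0.0.0.0/0 -> H1 at depth 0
  add 23.16.0.0/12 -> H4 at depth 12
  Q 182.80.0.71: descend 1011011001010 ; hops seen [H1,H4] ; pick H4
  Q 186.62.255.216: descend 1011 ; hops seen [H1] ; pick H1
  Q 23.16.248.154: descend 000101110001 ; hops seen [H1,H4] ; pick H4
  Q 182.80.1.160: descend 1011011001010 ; hops seen [H1,H4] ; pick H4
  Q 254.0.12.21: descend 1111111000000 ; hops seen [H1,H1] ; pick H1
  Q 182.80.0.0: descend 1011011001010 ; hops seen [H1,H4] ; pick H4
  add 182.80.0.0/12 -> H4 at depth 12
  add 254.0.0.0/12 -> H2 at depth 12
  add 23.16.0.0/12 -> H0 at depth 12
  Q 182.80.0.9: descend 1011011001010 ; hops seen [H1,H4] ; pick H4
  - 182.80.0.0/12 clear@12
  - 0.0.0.0/0 clear@0
  - 23.16.0.0/12 clear@12
  add 182.64.0.0/10 -> H0 at depth 10
  Q 182.64.6.166: descend 10110110010 ; hops seen [H0] ; pick H0
  Q 254.15.29.253: descend 111111100000 ; hops seen [H1,H2] ; pick H2
  add 0.0.0.0/0 -> H1 at depth 0
  add 23.16.0.0/12 -> H2 at depth 12
  add 87.242.139.0/24 -> H2 at depth 24
  add 23.0.0.0/11 -> H1 at depth 11
  add 182.80.0.0/12 -> H2 at depth 12
  Q 254.0.119.131: descend 1111111000000 ; hops seen [H1,H1,H2] ; pick H2
  - 0.0.0.0/0 clear@0
  - 254.0.0.0/8 clear@8
  add 254.4.80.0/20 -> H1 at depth 20
  Q 254.0.0.3: descend 1111111000000 ; hops seen [H2] ; pick H2

== LOOKUPS ==
["H1","H2","H2","H1","H4","H1","H4","H4","H1","H4","H4","H0","H2","H2","H2"]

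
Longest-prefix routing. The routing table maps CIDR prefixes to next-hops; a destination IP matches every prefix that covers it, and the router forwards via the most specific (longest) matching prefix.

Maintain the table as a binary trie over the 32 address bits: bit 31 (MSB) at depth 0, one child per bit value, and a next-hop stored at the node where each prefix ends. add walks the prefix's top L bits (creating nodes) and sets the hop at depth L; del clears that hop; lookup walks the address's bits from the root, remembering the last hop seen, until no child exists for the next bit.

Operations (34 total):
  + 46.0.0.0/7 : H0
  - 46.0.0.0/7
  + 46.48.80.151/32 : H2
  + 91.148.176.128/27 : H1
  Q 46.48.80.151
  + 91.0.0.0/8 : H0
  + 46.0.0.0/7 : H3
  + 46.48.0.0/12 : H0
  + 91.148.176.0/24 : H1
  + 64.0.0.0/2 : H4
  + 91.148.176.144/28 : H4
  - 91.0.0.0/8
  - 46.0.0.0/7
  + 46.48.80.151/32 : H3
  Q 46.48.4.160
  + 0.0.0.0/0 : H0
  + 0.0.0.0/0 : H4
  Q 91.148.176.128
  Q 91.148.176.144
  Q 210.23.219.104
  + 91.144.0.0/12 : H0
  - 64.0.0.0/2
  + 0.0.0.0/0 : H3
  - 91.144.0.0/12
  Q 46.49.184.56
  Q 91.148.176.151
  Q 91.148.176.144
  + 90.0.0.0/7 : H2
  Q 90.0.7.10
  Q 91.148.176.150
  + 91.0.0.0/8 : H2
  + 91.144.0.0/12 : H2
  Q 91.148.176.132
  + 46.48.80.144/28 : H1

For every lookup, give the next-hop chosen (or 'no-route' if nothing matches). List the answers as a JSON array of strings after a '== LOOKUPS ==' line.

Process each operation:
  + 46.0.0.0/7 (H0) depth=7
  del 46.0.0.0/7 (clear depth 7)
  + 46.48.80.151/32 (H2) depth=32
  + 91.148.176.128/27 (H1) depth=27
  lookup 46.48.80.151: bits 00101110001100000101000010010111 walk d0:-→d1:-→d2:-→d3:-→d4:-→d5:-→d6:-→d7:-→d8:-→d9:-→d10:-→d11:-→d12:-→d13:-→d14:-→d15:-→d16:-→d17:-→d18:-→d19:-→d20:-→d21:-→d22:-→d23:-→d24:-→d25:-→d26:-→d27:-→d28:-→d29:-→d30:-→d31:-→d32:H2 -> H2
  + 91.0.0.0/8 (H0) depth=8
  + 46.0.0.0/7 (H3) depth=7
  + 46.48.0.0/12 (H0) depth=12
  + 91.148.176.0/24 (H1) depth=24
  + 64.0.0.0/2 (H4) depth=2
  + 91.148.176.144/28 (H4) depth=28
  del 91.0.0.0/8 (clear depth 8)
  del 46.0.0.0/7 (clear depth 7)
  + 46.48.80.151/32 (H3) depth=32
  lookup 46.48.4.160: bits 00101110001100000 walk d0:-→d1:-→d2:-→d3:-→d4:-→d5:-→d6:-→d7:-→d8:-→d9:-→d10:-→d11:-→d12:H0→d13:-→d14:-→d15:-→d16:-→d17:- -> H0
  + 0.0.0.0/0 (H0) depth=0
  + 0.0.0.0/0 (H4) depth=0
  lookup 91.148.176.128: bits 010110111001010010110000100 walk d0:H4→d1:-→d2:H4→d3:-→d4:-→d5:-→d6:-→d7:-→d8:-→d9:-→d10:-→d11:-→d12:-→d13:-→d14:-→d15:-→d16:-→d17:-→d18:-→d19:-→d20:-→d21:-→d22:-→d23:-→d24:H1→d25:-→d26:-→d27:H1 -> H1
  lookup 91.148.176.144: bits 0101101110010100101100001001 walk d0:H4→d1:-→d2:H4→d3:-→d4:-→d5:-→d6:-→d7:-→d8:-→d9:-→d10:-→d11:-→d12:-→d13:-→d14:-→d15:-→d16:-→d17:-→d18:-→d19:-→d20:-→d21:-→d22:-→d23:-→d24:H1→d25:-→d26:-→d27:H1→d28:H4 -> H4
  lookup 210.23.219.104: bits ε walk d0:H4 -> H4
  + 91.144.0.0/12 (H0) depth=12
  del 64.0.0.0/2 (clear depth 2)
  + 0.0.0.0/0 (H3) depth=0
  del 91.144.0.0/12 (clear depth 12)
  lookup 46.49.184.56: bits 001011100011000 walk d0:H3→d1:-→d2:-→d3:-→d4:-→d5:-→d6:-→d7:-→d8:-→d9:-→d10:-→d11:-→d12:H0→d13:-→d14:-→d15:- -> H0
  lookup 91.148.176.151: bits 0101101110010100101100001001 walk d0:H3→d1:-→d2:-→d3:-→d4:-→d5:-→d6:-→d7:-→d8:-→d9:-→d10:-→d11:-→d12:-→d13:-→d14:-→d15:-→d16:-→d17:-→d18:-→d19:-→d20:-→d21:-→d22:-→d23:-→d24:H1→d25:-→d26:-→d27:H1→d28:H4 -> H4
  lookup 91.148.176.144: bits 0101101110010100101100001001 walk d0:H3→d1:-→d2:-→d3:-→d4:-→d5:-→d6:-→d7:-→d8:-→d9:-→d10:-→d11:-→d12:-→d13:-→d14:-→d15:-→d16:-→d17:-→d18:-→d19:-→d20:-→d21:-→d22:-→d23:-→d24:H1→d25:-→d26:-→d27:H1→d28:H4 -> H4
  + 90.0.0.0/7 (H2) depth=7
  lookup 90.0.7.10: bits 0101101 walk d0:H3→d1:-→d2:-→d3:-→d4:-→d5:-→d6:-→d7:H2 -> H2
  lookup 91.148.176.150: bits 0101101110010100101100001001 walk d0:H3→d1:-→d2:-→d3:-→d4:-→d5:-→d6:-→d7:H2→d8:-→d9:-→d10:-→d11:-→d12:-→d13:-→d14:-→d15:-→d16:-→d17:-→d18:-→d19:-→d20:-→d21:-→d22:-→d23:-→d24:H1→d25:-→d26:-→d27:H1→d28:H4 -> H4
  + 91.0.0.0/8 (H2) depth=8
  + 91.144.0.0/12 (H2) depth=12
  lookup 91.148.176.132: bits 010110111001010010110000100 walk d0:H3→d1:-→d2:-→d3:-→d4:-→d5:-→d6:-→d7:H2→d8:H2→d9:-→d10:-→d11:-→d12:H2→d13:-→d14:-→d15:-→d16:-→d17:-→d18:-→d19:-→d20:-→d21:-→d22:-→d23:-→d24:H1→d25:-→d26:-→d27:H1 -> H1
  + 46.48.80.144/28 (H1) depth=28

== LOOKUPS ==
["H2","H0","H1","H4","H4","H0","H4","H4","H2","H4","H1"]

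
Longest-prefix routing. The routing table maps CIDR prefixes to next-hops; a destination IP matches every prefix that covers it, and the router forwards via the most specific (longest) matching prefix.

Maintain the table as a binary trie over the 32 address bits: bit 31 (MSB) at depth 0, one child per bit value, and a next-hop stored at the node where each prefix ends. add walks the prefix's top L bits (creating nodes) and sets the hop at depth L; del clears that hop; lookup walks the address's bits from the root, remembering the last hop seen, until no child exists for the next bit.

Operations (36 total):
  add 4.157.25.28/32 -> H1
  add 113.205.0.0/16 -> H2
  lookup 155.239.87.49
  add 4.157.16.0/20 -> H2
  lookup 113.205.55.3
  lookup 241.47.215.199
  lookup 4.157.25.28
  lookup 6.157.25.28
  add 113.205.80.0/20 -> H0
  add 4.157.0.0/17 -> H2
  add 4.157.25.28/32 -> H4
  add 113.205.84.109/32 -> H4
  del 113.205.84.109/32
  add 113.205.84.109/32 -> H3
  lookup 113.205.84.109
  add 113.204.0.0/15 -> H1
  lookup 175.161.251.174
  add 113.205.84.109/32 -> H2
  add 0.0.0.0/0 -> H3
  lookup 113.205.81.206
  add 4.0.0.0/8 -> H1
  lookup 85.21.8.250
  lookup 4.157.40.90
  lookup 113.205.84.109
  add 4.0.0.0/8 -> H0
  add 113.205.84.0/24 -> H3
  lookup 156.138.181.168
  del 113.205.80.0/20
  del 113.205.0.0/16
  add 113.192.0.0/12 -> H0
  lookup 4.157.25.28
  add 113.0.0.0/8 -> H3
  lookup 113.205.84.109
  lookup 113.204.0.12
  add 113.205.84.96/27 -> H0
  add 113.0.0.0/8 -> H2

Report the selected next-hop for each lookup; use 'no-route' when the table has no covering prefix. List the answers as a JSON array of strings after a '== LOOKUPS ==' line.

Process each operation:
  + 4.157.25.28/32 (H1) depth=32
  + 113.205.0.0/16 (H2) depth=16
  lookup 155.239.87.49: bits ε walk d0:- -> no-route
  + 4.157.16.0/20 (H2) depth=20
  lookup 113.205.55.3: bits 0111000111001101 walk d0:-→d1:-→d2:-→d3:-→d4:-→d5:-→d6:-→d7:-→d8:-→d9:-→d10:-→d11:-→d12:-→d13:-→d14:-→d15:-→d16:H2 -> H2
  lookup 241.47.215.199: bits ε walk d0:- -> no-route
  lookup 4.157.25.28: bits 00000100100111010001100100011100 walk d0:-→d1:-→d2:-→d3:-→d4:-→d5:-→d6:-→d7:-→d8:-→d9:-→d10:-→d11:-→d12:-→d13:-→d14:-→d15:-→d16:-→d17:-→d18:-→d19:-→d20:H2→d21:-→d22:-→d23:-→d24:-→d25:-→d26:-→d27:-→d28:-→d29:-→d30:-→d31:-→d32:H1 -> H1
  lookup 6.157.25.28: bits 000001 walk d0:-→d1:-→d2:-→d3:-→d4:-→d5:-→d6:- -> no-route
  + 113.205.80.0/20 (H0) depth=20
  + 4.157.0.0/17 (H2) depth=17
  + 4.157.25.28/32 (H4) depth=32
  + 113.205.84.109/32 (H4) depth=32
  - 113.205.84.109/32 clear@32
  + 113.205.84.109/32 (H3) depth=32
  lookup 113.205.84.109: bits 01110001110011010101010001101101 walk d0:-→d1:-→d2:-→d3:-→d4:-→d5:-→d6:-→d7:-→d8:-→d9:-→d10:-→d11:-→d12:-→d13:-→d14:-→d15:-→d16:H2→d17:-→d18:-→d19:-→d20:H0→d21:-→d22:-→d23:-→d24:-→d25:-→d26:-→d27:-→d28:-→d29:-→d30:-→d31:-→d32:H3 -> H3
  + 113.204.0.0/15 (H1) depth=15
  lookup 175.161.251.174: bits ε walk d0:- -> no-route
  + 113.205.84.109/32 (H2) depth=32
  + 0.0.0.0/0 (H3) depth=0
  lookup 113.205.81.206: bits 011100011100110101010 walk d0:H3→d1:-→d2:-→d3:-→d4:-→d5:-→d6:-→d7:-→d8:-→d9:-→d10:-→d11:-→d12:-→d13:-→d14:-→d15:H1→d16:H2→d17:-→d18:-→d19:-→d20:H0→d21:- -> H0
  + 4.0.0.0/8 (H1) depth=8
  lookup 85.21.8.250: bits 01 walk d0:H3→d1:-→d2:- -> H3
  lookup 4.157.40.90: bits 000001001001110100 walk d0:H3→d1:-→d2:-→d3:-→d4:-→d5:-→d6:-→d7:-→d8:H1→d9:-→d10:-→d11:-→d12:-→d13:-→d14:-→d15:-→d16:-→d17:H2→d18:- -> H2
  lookup 113.205.84.109: bits 01110001110011010101010001101101 walk d0:H3→d1:-→d2:-→d3:-→d4:-→d5:-→d6:-→d7:-→d8:-→d9:-→d10:-→d11:-→d12:-→d13:-→d14:-→d15:H1→d16:H2→d17:-→d18:-→d19:-→d20:H0→d21:-→d22:-→d23:-→d24:-→d25:-→d26:-→d27:-→d28:-→d29:-→d30:-→d31:-→d32:H2 -> H2
  + 4.0.0.0/8 (H0) depth=8
  + 113.205.84.0/24 (H3) depth=24
  lookup 156.138.181.168: bits ε walk d0:H3 -> H3
  - 113.205.80.0/20 clear@20
  - 113.205.0.0/16 clear@16
  + 113.192.0.0/12 (H0) depth=12
  lookup 4.157.25.28: bits 00000100100111010001100100011100 walk d0:H3→d1:-→d2:-→d3:-→d4:-→d5:-→d6:-→d7:-→d8:H0→d9:-→d10:-→d11:-→d12:-→d13:-→d14:-→d15:-→d16:-→d17:H2→d18:-→d19:-→d20:H2→d21:-→d22:-→d23:-→d24:-→d25:-→d26:-→d27:-→d28:-→d29:-→d30:-→d31:-→d32:H4 -> H4
  + 113.0.0.0/8 (H3) depth=8
  lookup 113.205.84.109: bits 01110001110011010101010001101101 walk d0:H3→d1:-→d2:-→d3:-→d4:-→d5:-→d6:-→d7:-→d8:H3→d9:-→d10:-→d11:-→d12:H0→d13:-→d14:-→d15:H1→d16:-→d17:-→d18:-→d19:-→d20:-→d21:-→d22:-→d23:-→d24:H3→d25:-→d26:-→d27:-→d28:-→d29:-→d30:-→d31:-→d32:H2 -> H2
  lookup 113.204.0.12: bits 011100011100110 walk d0:H3→d1:-→d2:-→d3:-→d4:-→d5:-→d6:-→d7:-→d8:H3→d9:-→d10:-→d11:-→d12:H0→d13:-→d14:-→d15:H1 -> H1
  + 113.205.84.96/27 (H0) depth=27
  + 113.0.0.0/8 (H2) depth=8

== LOOKUPS ==
["no-route","H2","no-route","H1","no-route","H3","no-route","H0","H3","H2","H2","H3","H4","H2","H1"]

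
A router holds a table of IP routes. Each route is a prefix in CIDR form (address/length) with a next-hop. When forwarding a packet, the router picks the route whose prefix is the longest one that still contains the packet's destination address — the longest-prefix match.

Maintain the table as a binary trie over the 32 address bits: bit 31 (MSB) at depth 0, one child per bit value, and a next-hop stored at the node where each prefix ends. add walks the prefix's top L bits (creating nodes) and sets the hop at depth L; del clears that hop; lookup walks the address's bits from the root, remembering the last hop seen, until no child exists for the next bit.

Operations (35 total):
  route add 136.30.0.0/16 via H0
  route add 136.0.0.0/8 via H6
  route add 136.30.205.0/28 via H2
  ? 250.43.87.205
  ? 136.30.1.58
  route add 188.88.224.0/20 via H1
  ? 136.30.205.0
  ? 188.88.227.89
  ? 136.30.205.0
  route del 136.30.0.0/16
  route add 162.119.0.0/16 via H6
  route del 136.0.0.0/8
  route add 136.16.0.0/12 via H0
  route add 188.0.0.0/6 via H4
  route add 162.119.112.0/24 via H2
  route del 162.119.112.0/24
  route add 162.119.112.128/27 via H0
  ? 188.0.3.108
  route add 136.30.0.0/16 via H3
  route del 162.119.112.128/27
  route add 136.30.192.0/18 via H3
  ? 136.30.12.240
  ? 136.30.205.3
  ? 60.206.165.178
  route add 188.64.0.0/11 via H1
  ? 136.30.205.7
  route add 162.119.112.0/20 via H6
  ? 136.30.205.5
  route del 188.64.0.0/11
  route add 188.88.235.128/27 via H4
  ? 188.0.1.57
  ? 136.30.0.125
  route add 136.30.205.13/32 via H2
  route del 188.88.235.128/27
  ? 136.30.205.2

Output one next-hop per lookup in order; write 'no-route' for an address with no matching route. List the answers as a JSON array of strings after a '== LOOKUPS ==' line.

Process each operation:
  + 136.30.0.0/16 (H0) depth=16
  + 136.0.0.0/8 (H6) depth=8
  + 136.30.205.0/28 (H2) depth=28
  ? 250.43.87.205  path d0:-→d1:-  best=no-route
  ? 136.30.1.58  path d0:-→d1:-→d2:-→d3:-→d4:-→d5:-→d6:-→d7:-→d8:H6→d9:-→d10:-→d11:-→d12:-→d13:-→d14:-→d15:-→d16:H0  best=H0
  + 188.88.224.0/20 (H1) depth=20
  ? 136.30.205.0  path d0:-→d1:-→d2:-→d3:-→d4:-→d5:-→d6:-→d7:-→d8:H6→d9:-→d10:-→d11:-→d12:-→d13:-→d14:-→d15:-→d16:H0→d17:-→d18:-→d19:-→d20:-→d21:-→d22:-→d23:-→d24:-→d25:-→d26:-→d27:-→d28:H2  best=H2
  ? 188.88.227.89  path d0:-→d1:-→d2:-→d3:-→d4:-→d5:-→d6:-→d7:-→d8:-→d9:-→d10:-→d11:-→d12:-→d13:-→d14:-→d15:-→d16:-→d17:-→d18:-→d19:-→d20:H1  best=H1
  ? 136.30.205.0  path d0:-→d1:-→d2:-→d3:-→d4:-→d5:-→d6:-→d7:-→d8:H6→d9:-→d10:-→d11:-→d12:-→d13:-→d14:-→d15:-→d16:H0→d17:-→d18:-→d19:-→d20:-→d21:-→d22:-→d23:-→d24:-→d25:-→d26:-→d27:-→d28:H2  best=H2
  - 136.30.0.0/16 clear@16
  + 162.119.0.0/16 (H6) depth=16
  - 136.0.0.0/8 clear@8
  + 136.16.0.0/12 (H0) depth=12
  + 188.0.0.0/6 (H4) depth=6
  + 162.119.112.0/24 (H2) depth=24
  - 162.119.112.0/24 clear@24
  + 162.119.112.128/27 (H0) depth=27
  ? 188.0.3.108  path d0:-→d1:-→d2:-→d3:-→d4:-→d5:-→d6:H4→d7:-→d8:-→d9:-  best=H4
  + 136.30.0.0/16 (H3) depth=16
  - 162.119.112.128/27 clear@27
  + 136.30.192.0/18 (H3) depth=18
  ? 136.30.12.240  path d0:-→d1:-→d2:-→d3:-→d4:-→d5:-→d6:-→d7:-→d8:-→d9:-→d10:-→d11:-→d12:H0→d13:-→d14:-→d15:-→d16:H3  best=H3
  ? 136.30.205.3  path d0:-→d1:-→d2:-→d3:-→d4:-→d5:-→d6:-→d7:-→d8:-→d9:-→d10:-→d11:-→d12:H0→d13:-→d14:-→d15:-→d16:H3→d17:-→d18:H3→d19:-→d20:-→d21:-→d22:-→d23:-→d24:-→d25:-→d26:-→d27:-→d28:H2  best=H2
  ? 60.206.165.178  path d0:-  best=no-route
  + 188.64.0.0/11 (H1) depth=11
  ? 136.30.205.7  path d0:-→d1:-→d2:-→d3:-→d4:-→d5:-→d6:-→d7:-→d8:-→d9:-→d10:-→d11:-→d12:H0→d13:-→d14:-→d15:-→d16:H3→d17:-→d18:H3→d19:-→d20:-→d21:-→d22:-→d23:-→d24:-→d25:-→d26:-→d27:-→d28:H2  best=H2
  + 162.119.112.0/20 (H6) depth=20
  ? 136.30.205.5  path d0:-→d1:-→d2:-→d3:-→d4:-→d5:-→d6:-→d7:-→d8:-→d9:-→d10:-→d11:-→d12:H0→d13:-→d14:-→d15:-→d16:H3→d17:-→d18:H3→d19:-→d20:-→d21:-→d22:-→d23:-→d24:-→d25:-→d26:-→d27:-→d28:H2  best=H2
  - 188.64.0.0/11 clear@11
  + 188.88.235.128/27 (H4) depth=27
  ? 188.0.1.57  path d0:-→d1:-→d2:-→d3:-→d4:-→d5:-→d6:H4→d7:-→d8:-→d9:-  best=H4
  ? 136.30.0.125  path d0:-→d1:-→d2:-→d3:-→d4:-→d5:-→d6:-→d7:-→d8:-→d9:-→d10:-→d11:-→d12:H0→d13:-→d14:-→d15:-→d16:H3  best=H3
  + 136.30.205.13/32 (H2) depth=32
  - 188.88.235.128/27 clear@27
  ? 136.30.205.2  path d0:-→d1:-→d2:-→d3:-→d4:-→d5:-→d6:-→d7:-→d8:-→d9:-→d10:-→d11:-→d12:H0→d13:-→d14:-→d15:-→d16:H3→d17:-→d18:H3→d19:-→d20:-→d21:-→d22:-→d23:-→d24:-→d25:-→d26:-→d27:-→d28:H2  best=H2

== LOOKUPS ==
["no-route","H0","H2","H1","H2","H4","H3","H2","no-route","H2","H2","H4","H3","H2"]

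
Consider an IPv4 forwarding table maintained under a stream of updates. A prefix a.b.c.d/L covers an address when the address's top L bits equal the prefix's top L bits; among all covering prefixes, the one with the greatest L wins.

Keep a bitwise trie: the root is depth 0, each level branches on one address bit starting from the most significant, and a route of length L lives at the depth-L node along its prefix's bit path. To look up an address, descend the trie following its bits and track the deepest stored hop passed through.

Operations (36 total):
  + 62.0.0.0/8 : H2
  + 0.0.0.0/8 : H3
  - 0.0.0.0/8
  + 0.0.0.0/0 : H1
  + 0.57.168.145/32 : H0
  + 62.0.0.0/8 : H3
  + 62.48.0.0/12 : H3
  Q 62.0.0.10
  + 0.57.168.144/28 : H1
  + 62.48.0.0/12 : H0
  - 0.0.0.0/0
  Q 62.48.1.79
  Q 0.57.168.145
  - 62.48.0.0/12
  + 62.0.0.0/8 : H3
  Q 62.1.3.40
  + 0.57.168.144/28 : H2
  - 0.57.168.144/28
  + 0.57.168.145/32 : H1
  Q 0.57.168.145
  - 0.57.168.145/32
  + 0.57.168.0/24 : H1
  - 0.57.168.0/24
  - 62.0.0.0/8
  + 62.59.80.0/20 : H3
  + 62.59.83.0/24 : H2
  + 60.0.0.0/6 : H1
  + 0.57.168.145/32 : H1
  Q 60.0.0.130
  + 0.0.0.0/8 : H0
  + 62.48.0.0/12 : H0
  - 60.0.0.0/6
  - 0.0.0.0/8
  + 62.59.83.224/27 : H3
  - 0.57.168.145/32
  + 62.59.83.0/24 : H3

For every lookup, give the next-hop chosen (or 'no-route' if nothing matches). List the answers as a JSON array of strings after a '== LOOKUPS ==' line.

Process each operation:
  + 62.0.0.0/8 (H2) depth=8
  + 0.0.0.0/8 (H3) depth=8
  del 0.0.0.0/8 (clear depth 8)
  + 0.0.0.0/0 (H1) depth=0
  + 0.57.168.145/32 (H0) depth=32
  + 62.0.0.0/8 (H3) depth=8
  + 62.48.0.0/12 (H3) depth=12
  ? 62.0.0.10  path d0:H1→d1:-→d2:-→d3:-→d4:-→d5:-→d6:-→d7:-→d8:H3→d9:-→d10:-  best=H3
  + 0.57.168.144/28 (H1) depth=28
  + 62.48.0.0/12 (H0) depth=12
  del 0.0.0.0/0 (clear depth 0)
  ? 62.48.1.79  path d0:-→d1:-→d2:-→d3:-→d4:-→d5:-→d6:-→d7:-→d8:H3→d9:-→d10:-→d11:-→d12:H0  best=H0
  ? 0.57.168.145  path d0:-→d1:-→d2:-→d3:-→d4:-→d5:-→d6:-→d7:-→d8:-→d9:-→d10:-→d11:-→d12:-→d13:-→d14:-→d15:-→d16:-→d17:-→d18:-→d19:-→d20:-→d21:-→d22:-→d23:-→d24:-→d25:-→d26:-→d27:-→d28:H1→d29:-→d30:-→d31:-→d32:H0  best=H0
  del 62.48.0.0/12 (clear depth 12)
  + 62.0.0.0/8 (H3) depth=8
  ? 62.1.3.40  path d0:-→d1:-→d2:-→d3:-→d4:-→d5:-→d6:-→d7:-→d8:H3→d9:-→d10:-  best=H3
  + 0.57.168.144/28 (H2) depth=28
  del 0.57.168.144/28 (clear depth 28)
  + 0.57.168.145/32 (H1) depth=32
  ? 0.57.168.145  path d0:-→d1:-→d2:-→d3:-→d4:-→d5:-→d6:-→d7:-→d8:-→d9:-→d10:-→d11:-→d12:-→d13:-→d14:-→d15:-→d16:-→d17:-→d18:-→d19:-→d20:-→d21:-→d22:-→d23:-→d24:-→d25:-→d26:-→d27:-→d28:-→d29:-→d30:-→d31:-→d32:H1  best=H1
  del 0.57.168.145/32 (clear depth 32)
  + 0.57.168.0/24 (H1) depth=24
  del 0.57.168.0/24 (clear depth 24)
  del 62.0.0.0/8 (clear depth 8)
  + 62.59.80.0/20 (H3) depth=20
  + 62.59.83.0/24 (H2) depth=24
  + 60.0.0.0/6 (H1) depth=6
  + 0.57.168.145/32 (H1) depth=32
  ? 60.0.0.130  path d0:-→d1:-→d2:-→d3:-→d4:-→d5:-→d6:H1  best=H1
  + 0.0.0.0/8 (H0) depth=8
  + 62.48.0.0/12 (H0) depth=12
  del 60.0.0.0/6 (clear depth 6)
  del 0.0.0.0/8 (clear depth 8)
  + 62.59.83.224/27 (H3) depth=27
  del 0.57.168.145/32 (clear depth 32)
  + 62.59.83.0/24 (H3) depth=24

== LOOKUPS ==
["H3","H0","H0","H3","H1","H1"]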